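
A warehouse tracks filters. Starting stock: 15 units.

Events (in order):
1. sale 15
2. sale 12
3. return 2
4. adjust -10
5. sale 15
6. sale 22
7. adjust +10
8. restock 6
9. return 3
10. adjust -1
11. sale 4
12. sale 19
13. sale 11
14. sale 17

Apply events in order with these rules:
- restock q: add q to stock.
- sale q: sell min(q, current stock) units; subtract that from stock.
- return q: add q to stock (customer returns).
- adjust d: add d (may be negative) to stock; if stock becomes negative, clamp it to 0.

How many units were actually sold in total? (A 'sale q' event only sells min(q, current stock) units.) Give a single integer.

Processing events:
Start: stock = 15
  Event 1 (sale 15): sell min(15,15)=15. stock: 15 - 15 = 0. total_sold = 15
  Event 2 (sale 12): sell min(12,0)=0. stock: 0 - 0 = 0. total_sold = 15
  Event 3 (return 2): 0 + 2 = 2
  Event 4 (adjust -10): 2 + -10 = 0 (clamped to 0)
  Event 5 (sale 15): sell min(15,0)=0. stock: 0 - 0 = 0. total_sold = 15
  Event 6 (sale 22): sell min(22,0)=0. stock: 0 - 0 = 0. total_sold = 15
  Event 7 (adjust +10): 0 + 10 = 10
  Event 8 (restock 6): 10 + 6 = 16
  Event 9 (return 3): 16 + 3 = 19
  Event 10 (adjust -1): 19 + -1 = 18
  Event 11 (sale 4): sell min(4,18)=4. stock: 18 - 4 = 14. total_sold = 19
  Event 12 (sale 19): sell min(19,14)=14. stock: 14 - 14 = 0. total_sold = 33
  Event 13 (sale 11): sell min(11,0)=0. stock: 0 - 0 = 0. total_sold = 33
  Event 14 (sale 17): sell min(17,0)=0. stock: 0 - 0 = 0. total_sold = 33
Final: stock = 0, total_sold = 33

Answer: 33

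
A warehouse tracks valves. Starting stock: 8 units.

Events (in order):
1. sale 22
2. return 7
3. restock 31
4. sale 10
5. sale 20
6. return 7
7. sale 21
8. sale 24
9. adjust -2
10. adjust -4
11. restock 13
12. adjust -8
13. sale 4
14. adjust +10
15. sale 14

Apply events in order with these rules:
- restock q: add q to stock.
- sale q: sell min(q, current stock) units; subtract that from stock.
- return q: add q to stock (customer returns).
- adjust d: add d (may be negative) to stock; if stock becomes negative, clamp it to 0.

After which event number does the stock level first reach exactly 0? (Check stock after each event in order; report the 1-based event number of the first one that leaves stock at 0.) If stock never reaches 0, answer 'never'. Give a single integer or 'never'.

Processing events:
Start: stock = 8
  Event 1 (sale 22): sell min(22,8)=8. stock: 8 - 8 = 0. total_sold = 8
  Event 2 (return 7): 0 + 7 = 7
  Event 3 (restock 31): 7 + 31 = 38
  Event 4 (sale 10): sell min(10,38)=10. stock: 38 - 10 = 28. total_sold = 18
  Event 5 (sale 20): sell min(20,28)=20. stock: 28 - 20 = 8. total_sold = 38
  Event 6 (return 7): 8 + 7 = 15
  Event 7 (sale 21): sell min(21,15)=15. stock: 15 - 15 = 0. total_sold = 53
  Event 8 (sale 24): sell min(24,0)=0. stock: 0 - 0 = 0. total_sold = 53
  Event 9 (adjust -2): 0 + -2 = 0 (clamped to 0)
  Event 10 (adjust -4): 0 + -4 = 0 (clamped to 0)
  Event 11 (restock 13): 0 + 13 = 13
  Event 12 (adjust -8): 13 + -8 = 5
  Event 13 (sale 4): sell min(4,5)=4. stock: 5 - 4 = 1. total_sold = 57
  Event 14 (adjust +10): 1 + 10 = 11
  Event 15 (sale 14): sell min(14,11)=11. stock: 11 - 11 = 0. total_sold = 68
Final: stock = 0, total_sold = 68

First zero at event 1.

Answer: 1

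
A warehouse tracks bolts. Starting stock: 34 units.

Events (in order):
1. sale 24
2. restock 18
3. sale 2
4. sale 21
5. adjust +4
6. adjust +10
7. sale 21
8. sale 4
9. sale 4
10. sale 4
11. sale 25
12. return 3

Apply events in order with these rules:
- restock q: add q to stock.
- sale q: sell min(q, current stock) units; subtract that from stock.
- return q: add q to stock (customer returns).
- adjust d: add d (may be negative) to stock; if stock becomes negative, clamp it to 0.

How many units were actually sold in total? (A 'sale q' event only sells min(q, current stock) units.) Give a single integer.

Processing events:
Start: stock = 34
  Event 1 (sale 24): sell min(24,34)=24. stock: 34 - 24 = 10. total_sold = 24
  Event 2 (restock 18): 10 + 18 = 28
  Event 3 (sale 2): sell min(2,28)=2. stock: 28 - 2 = 26. total_sold = 26
  Event 4 (sale 21): sell min(21,26)=21. stock: 26 - 21 = 5. total_sold = 47
  Event 5 (adjust +4): 5 + 4 = 9
  Event 6 (adjust +10): 9 + 10 = 19
  Event 7 (sale 21): sell min(21,19)=19. stock: 19 - 19 = 0. total_sold = 66
  Event 8 (sale 4): sell min(4,0)=0. stock: 0 - 0 = 0. total_sold = 66
  Event 9 (sale 4): sell min(4,0)=0. stock: 0 - 0 = 0. total_sold = 66
  Event 10 (sale 4): sell min(4,0)=0. stock: 0 - 0 = 0. total_sold = 66
  Event 11 (sale 25): sell min(25,0)=0. stock: 0 - 0 = 0. total_sold = 66
  Event 12 (return 3): 0 + 3 = 3
Final: stock = 3, total_sold = 66

Answer: 66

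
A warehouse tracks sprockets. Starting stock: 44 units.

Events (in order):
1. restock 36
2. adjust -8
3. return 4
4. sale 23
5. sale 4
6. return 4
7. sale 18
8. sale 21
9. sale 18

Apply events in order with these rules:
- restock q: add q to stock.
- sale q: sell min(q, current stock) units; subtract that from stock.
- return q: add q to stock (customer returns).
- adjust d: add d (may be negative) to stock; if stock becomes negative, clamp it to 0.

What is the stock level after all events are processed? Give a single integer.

Processing events:
Start: stock = 44
  Event 1 (restock 36): 44 + 36 = 80
  Event 2 (adjust -8): 80 + -8 = 72
  Event 3 (return 4): 72 + 4 = 76
  Event 4 (sale 23): sell min(23,76)=23. stock: 76 - 23 = 53. total_sold = 23
  Event 5 (sale 4): sell min(4,53)=4. stock: 53 - 4 = 49. total_sold = 27
  Event 6 (return 4): 49 + 4 = 53
  Event 7 (sale 18): sell min(18,53)=18. stock: 53 - 18 = 35. total_sold = 45
  Event 8 (sale 21): sell min(21,35)=21. stock: 35 - 21 = 14. total_sold = 66
  Event 9 (sale 18): sell min(18,14)=14. stock: 14 - 14 = 0. total_sold = 80
Final: stock = 0, total_sold = 80

Answer: 0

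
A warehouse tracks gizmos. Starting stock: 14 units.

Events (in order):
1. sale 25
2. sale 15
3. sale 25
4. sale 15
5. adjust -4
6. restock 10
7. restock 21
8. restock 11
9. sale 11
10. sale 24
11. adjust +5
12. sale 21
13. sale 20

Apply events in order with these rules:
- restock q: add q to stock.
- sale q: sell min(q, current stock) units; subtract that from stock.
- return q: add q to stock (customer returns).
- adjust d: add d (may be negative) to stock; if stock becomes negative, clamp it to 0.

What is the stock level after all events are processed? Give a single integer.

Answer: 0

Derivation:
Processing events:
Start: stock = 14
  Event 1 (sale 25): sell min(25,14)=14. stock: 14 - 14 = 0. total_sold = 14
  Event 2 (sale 15): sell min(15,0)=0. stock: 0 - 0 = 0. total_sold = 14
  Event 3 (sale 25): sell min(25,0)=0. stock: 0 - 0 = 0. total_sold = 14
  Event 4 (sale 15): sell min(15,0)=0. stock: 0 - 0 = 0. total_sold = 14
  Event 5 (adjust -4): 0 + -4 = 0 (clamped to 0)
  Event 6 (restock 10): 0 + 10 = 10
  Event 7 (restock 21): 10 + 21 = 31
  Event 8 (restock 11): 31 + 11 = 42
  Event 9 (sale 11): sell min(11,42)=11. stock: 42 - 11 = 31. total_sold = 25
  Event 10 (sale 24): sell min(24,31)=24. stock: 31 - 24 = 7. total_sold = 49
  Event 11 (adjust +5): 7 + 5 = 12
  Event 12 (sale 21): sell min(21,12)=12. stock: 12 - 12 = 0. total_sold = 61
  Event 13 (sale 20): sell min(20,0)=0. stock: 0 - 0 = 0. total_sold = 61
Final: stock = 0, total_sold = 61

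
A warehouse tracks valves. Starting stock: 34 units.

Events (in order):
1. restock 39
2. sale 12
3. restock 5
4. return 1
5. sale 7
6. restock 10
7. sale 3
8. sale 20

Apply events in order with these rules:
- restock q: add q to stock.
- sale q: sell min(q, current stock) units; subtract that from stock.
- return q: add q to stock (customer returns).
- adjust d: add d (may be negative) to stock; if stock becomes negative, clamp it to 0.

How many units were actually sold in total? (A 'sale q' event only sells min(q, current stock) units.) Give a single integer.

Answer: 42

Derivation:
Processing events:
Start: stock = 34
  Event 1 (restock 39): 34 + 39 = 73
  Event 2 (sale 12): sell min(12,73)=12. stock: 73 - 12 = 61. total_sold = 12
  Event 3 (restock 5): 61 + 5 = 66
  Event 4 (return 1): 66 + 1 = 67
  Event 5 (sale 7): sell min(7,67)=7. stock: 67 - 7 = 60. total_sold = 19
  Event 6 (restock 10): 60 + 10 = 70
  Event 7 (sale 3): sell min(3,70)=3. stock: 70 - 3 = 67. total_sold = 22
  Event 8 (sale 20): sell min(20,67)=20. stock: 67 - 20 = 47. total_sold = 42
Final: stock = 47, total_sold = 42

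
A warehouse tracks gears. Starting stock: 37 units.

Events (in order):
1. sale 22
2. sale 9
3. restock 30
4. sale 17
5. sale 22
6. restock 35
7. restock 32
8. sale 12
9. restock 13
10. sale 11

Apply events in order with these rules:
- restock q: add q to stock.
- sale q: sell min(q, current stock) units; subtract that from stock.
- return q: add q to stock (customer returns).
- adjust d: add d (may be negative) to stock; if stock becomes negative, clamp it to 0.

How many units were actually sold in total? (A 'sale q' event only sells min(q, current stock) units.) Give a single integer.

Processing events:
Start: stock = 37
  Event 1 (sale 22): sell min(22,37)=22. stock: 37 - 22 = 15. total_sold = 22
  Event 2 (sale 9): sell min(9,15)=9. stock: 15 - 9 = 6. total_sold = 31
  Event 3 (restock 30): 6 + 30 = 36
  Event 4 (sale 17): sell min(17,36)=17. stock: 36 - 17 = 19. total_sold = 48
  Event 5 (sale 22): sell min(22,19)=19. stock: 19 - 19 = 0. total_sold = 67
  Event 6 (restock 35): 0 + 35 = 35
  Event 7 (restock 32): 35 + 32 = 67
  Event 8 (sale 12): sell min(12,67)=12. stock: 67 - 12 = 55. total_sold = 79
  Event 9 (restock 13): 55 + 13 = 68
  Event 10 (sale 11): sell min(11,68)=11. stock: 68 - 11 = 57. total_sold = 90
Final: stock = 57, total_sold = 90

Answer: 90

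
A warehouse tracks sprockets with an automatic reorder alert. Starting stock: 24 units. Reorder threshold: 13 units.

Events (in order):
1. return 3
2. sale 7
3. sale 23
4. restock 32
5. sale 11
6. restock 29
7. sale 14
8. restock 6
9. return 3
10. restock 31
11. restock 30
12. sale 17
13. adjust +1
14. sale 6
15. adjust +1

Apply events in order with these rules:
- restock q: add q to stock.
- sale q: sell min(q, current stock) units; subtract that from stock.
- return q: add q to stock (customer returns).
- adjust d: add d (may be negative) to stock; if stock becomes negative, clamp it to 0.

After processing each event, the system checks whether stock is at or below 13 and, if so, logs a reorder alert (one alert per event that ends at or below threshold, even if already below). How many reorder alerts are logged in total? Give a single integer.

Processing events:
Start: stock = 24
  Event 1 (return 3): 24 + 3 = 27
  Event 2 (sale 7): sell min(7,27)=7. stock: 27 - 7 = 20. total_sold = 7
  Event 3 (sale 23): sell min(23,20)=20. stock: 20 - 20 = 0. total_sold = 27
  Event 4 (restock 32): 0 + 32 = 32
  Event 5 (sale 11): sell min(11,32)=11. stock: 32 - 11 = 21. total_sold = 38
  Event 6 (restock 29): 21 + 29 = 50
  Event 7 (sale 14): sell min(14,50)=14. stock: 50 - 14 = 36. total_sold = 52
  Event 8 (restock 6): 36 + 6 = 42
  Event 9 (return 3): 42 + 3 = 45
  Event 10 (restock 31): 45 + 31 = 76
  Event 11 (restock 30): 76 + 30 = 106
  Event 12 (sale 17): sell min(17,106)=17. stock: 106 - 17 = 89. total_sold = 69
  Event 13 (adjust +1): 89 + 1 = 90
  Event 14 (sale 6): sell min(6,90)=6. stock: 90 - 6 = 84. total_sold = 75
  Event 15 (adjust +1): 84 + 1 = 85
Final: stock = 85, total_sold = 75

Checking against threshold 13:
  After event 1: stock=27 > 13
  After event 2: stock=20 > 13
  After event 3: stock=0 <= 13 -> ALERT
  After event 4: stock=32 > 13
  After event 5: stock=21 > 13
  After event 6: stock=50 > 13
  After event 7: stock=36 > 13
  After event 8: stock=42 > 13
  After event 9: stock=45 > 13
  After event 10: stock=76 > 13
  After event 11: stock=106 > 13
  After event 12: stock=89 > 13
  After event 13: stock=90 > 13
  After event 14: stock=84 > 13
  After event 15: stock=85 > 13
Alert events: [3]. Count = 1

Answer: 1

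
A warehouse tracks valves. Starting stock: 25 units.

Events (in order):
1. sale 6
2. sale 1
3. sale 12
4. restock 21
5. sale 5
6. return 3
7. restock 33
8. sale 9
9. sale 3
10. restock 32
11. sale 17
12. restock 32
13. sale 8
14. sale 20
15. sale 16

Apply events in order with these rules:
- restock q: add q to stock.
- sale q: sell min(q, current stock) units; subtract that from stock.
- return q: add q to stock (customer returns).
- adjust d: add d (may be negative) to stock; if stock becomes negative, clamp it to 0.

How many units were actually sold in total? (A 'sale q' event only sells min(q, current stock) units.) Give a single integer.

Answer: 97

Derivation:
Processing events:
Start: stock = 25
  Event 1 (sale 6): sell min(6,25)=6. stock: 25 - 6 = 19. total_sold = 6
  Event 2 (sale 1): sell min(1,19)=1. stock: 19 - 1 = 18. total_sold = 7
  Event 3 (sale 12): sell min(12,18)=12. stock: 18 - 12 = 6. total_sold = 19
  Event 4 (restock 21): 6 + 21 = 27
  Event 5 (sale 5): sell min(5,27)=5. stock: 27 - 5 = 22. total_sold = 24
  Event 6 (return 3): 22 + 3 = 25
  Event 7 (restock 33): 25 + 33 = 58
  Event 8 (sale 9): sell min(9,58)=9. stock: 58 - 9 = 49. total_sold = 33
  Event 9 (sale 3): sell min(3,49)=3. stock: 49 - 3 = 46. total_sold = 36
  Event 10 (restock 32): 46 + 32 = 78
  Event 11 (sale 17): sell min(17,78)=17. stock: 78 - 17 = 61. total_sold = 53
  Event 12 (restock 32): 61 + 32 = 93
  Event 13 (sale 8): sell min(8,93)=8. stock: 93 - 8 = 85. total_sold = 61
  Event 14 (sale 20): sell min(20,85)=20. stock: 85 - 20 = 65. total_sold = 81
  Event 15 (sale 16): sell min(16,65)=16. stock: 65 - 16 = 49. total_sold = 97
Final: stock = 49, total_sold = 97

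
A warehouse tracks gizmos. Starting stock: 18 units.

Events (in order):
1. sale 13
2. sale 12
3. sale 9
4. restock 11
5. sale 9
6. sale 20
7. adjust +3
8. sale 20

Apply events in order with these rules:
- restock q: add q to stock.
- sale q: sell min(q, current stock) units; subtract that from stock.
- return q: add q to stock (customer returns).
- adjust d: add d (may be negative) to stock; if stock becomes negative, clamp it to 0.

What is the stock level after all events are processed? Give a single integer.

Answer: 0

Derivation:
Processing events:
Start: stock = 18
  Event 1 (sale 13): sell min(13,18)=13. stock: 18 - 13 = 5. total_sold = 13
  Event 2 (sale 12): sell min(12,5)=5. stock: 5 - 5 = 0. total_sold = 18
  Event 3 (sale 9): sell min(9,0)=0. stock: 0 - 0 = 0. total_sold = 18
  Event 4 (restock 11): 0 + 11 = 11
  Event 5 (sale 9): sell min(9,11)=9. stock: 11 - 9 = 2. total_sold = 27
  Event 6 (sale 20): sell min(20,2)=2. stock: 2 - 2 = 0. total_sold = 29
  Event 7 (adjust +3): 0 + 3 = 3
  Event 8 (sale 20): sell min(20,3)=3. stock: 3 - 3 = 0. total_sold = 32
Final: stock = 0, total_sold = 32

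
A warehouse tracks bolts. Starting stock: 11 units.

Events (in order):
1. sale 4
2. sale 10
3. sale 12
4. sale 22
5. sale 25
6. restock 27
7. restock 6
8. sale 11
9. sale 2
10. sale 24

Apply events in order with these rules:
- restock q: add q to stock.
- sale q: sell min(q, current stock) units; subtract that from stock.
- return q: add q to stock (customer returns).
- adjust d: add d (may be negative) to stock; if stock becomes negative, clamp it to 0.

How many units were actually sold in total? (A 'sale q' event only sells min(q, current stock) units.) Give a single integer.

Processing events:
Start: stock = 11
  Event 1 (sale 4): sell min(4,11)=4. stock: 11 - 4 = 7. total_sold = 4
  Event 2 (sale 10): sell min(10,7)=7. stock: 7 - 7 = 0. total_sold = 11
  Event 3 (sale 12): sell min(12,0)=0. stock: 0 - 0 = 0. total_sold = 11
  Event 4 (sale 22): sell min(22,0)=0. stock: 0 - 0 = 0. total_sold = 11
  Event 5 (sale 25): sell min(25,0)=0. stock: 0 - 0 = 0. total_sold = 11
  Event 6 (restock 27): 0 + 27 = 27
  Event 7 (restock 6): 27 + 6 = 33
  Event 8 (sale 11): sell min(11,33)=11. stock: 33 - 11 = 22. total_sold = 22
  Event 9 (sale 2): sell min(2,22)=2. stock: 22 - 2 = 20. total_sold = 24
  Event 10 (sale 24): sell min(24,20)=20. stock: 20 - 20 = 0. total_sold = 44
Final: stock = 0, total_sold = 44

Answer: 44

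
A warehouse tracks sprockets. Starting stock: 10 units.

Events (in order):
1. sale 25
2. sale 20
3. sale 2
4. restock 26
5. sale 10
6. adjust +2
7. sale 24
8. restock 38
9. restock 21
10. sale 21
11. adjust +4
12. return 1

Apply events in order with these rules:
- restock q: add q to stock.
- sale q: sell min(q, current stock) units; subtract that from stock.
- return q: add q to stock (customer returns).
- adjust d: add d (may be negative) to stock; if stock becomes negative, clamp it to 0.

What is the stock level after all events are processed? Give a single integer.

Answer: 43

Derivation:
Processing events:
Start: stock = 10
  Event 1 (sale 25): sell min(25,10)=10. stock: 10 - 10 = 0. total_sold = 10
  Event 2 (sale 20): sell min(20,0)=0. stock: 0 - 0 = 0. total_sold = 10
  Event 3 (sale 2): sell min(2,0)=0. stock: 0 - 0 = 0. total_sold = 10
  Event 4 (restock 26): 0 + 26 = 26
  Event 5 (sale 10): sell min(10,26)=10. stock: 26 - 10 = 16. total_sold = 20
  Event 6 (adjust +2): 16 + 2 = 18
  Event 7 (sale 24): sell min(24,18)=18. stock: 18 - 18 = 0. total_sold = 38
  Event 8 (restock 38): 0 + 38 = 38
  Event 9 (restock 21): 38 + 21 = 59
  Event 10 (sale 21): sell min(21,59)=21. stock: 59 - 21 = 38. total_sold = 59
  Event 11 (adjust +4): 38 + 4 = 42
  Event 12 (return 1): 42 + 1 = 43
Final: stock = 43, total_sold = 59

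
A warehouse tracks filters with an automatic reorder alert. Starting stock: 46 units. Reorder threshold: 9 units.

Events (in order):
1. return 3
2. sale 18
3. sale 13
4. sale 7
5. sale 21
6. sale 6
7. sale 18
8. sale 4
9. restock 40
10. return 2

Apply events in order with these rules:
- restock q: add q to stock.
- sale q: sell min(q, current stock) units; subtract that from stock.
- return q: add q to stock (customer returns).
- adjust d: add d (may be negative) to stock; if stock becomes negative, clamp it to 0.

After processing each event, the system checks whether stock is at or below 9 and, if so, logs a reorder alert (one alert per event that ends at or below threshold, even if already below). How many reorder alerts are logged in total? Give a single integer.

Processing events:
Start: stock = 46
  Event 1 (return 3): 46 + 3 = 49
  Event 2 (sale 18): sell min(18,49)=18. stock: 49 - 18 = 31. total_sold = 18
  Event 3 (sale 13): sell min(13,31)=13. stock: 31 - 13 = 18. total_sold = 31
  Event 4 (sale 7): sell min(7,18)=7. stock: 18 - 7 = 11. total_sold = 38
  Event 5 (sale 21): sell min(21,11)=11. stock: 11 - 11 = 0. total_sold = 49
  Event 6 (sale 6): sell min(6,0)=0. stock: 0 - 0 = 0. total_sold = 49
  Event 7 (sale 18): sell min(18,0)=0. stock: 0 - 0 = 0. total_sold = 49
  Event 8 (sale 4): sell min(4,0)=0. stock: 0 - 0 = 0. total_sold = 49
  Event 9 (restock 40): 0 + 40 = 40
  Event 10 (return 2): 40 + 2 = 42
Final: stock = 42, total_sold = 49

Checking against threshold 9:
  After event 1: stock=49 > 9
  After event 2: stock=31 > 9
  After event 3: stock=18 > 9
  After event 4: stock=11 > 9
  After event 5: stock=0 <= 9 -> ALERT
  After event 6: stock=0 <= 9 -> ALERT
  After event 7: stock=0 <= 9 -> ALERT
  After event 8: stock=0 <= 9 -> ALERT
  After event 9: stock=40 > 9
  After event 10: stock=42 > 9
Alert events: [5, 6, 7, 8]. Count = 4

Answer: 4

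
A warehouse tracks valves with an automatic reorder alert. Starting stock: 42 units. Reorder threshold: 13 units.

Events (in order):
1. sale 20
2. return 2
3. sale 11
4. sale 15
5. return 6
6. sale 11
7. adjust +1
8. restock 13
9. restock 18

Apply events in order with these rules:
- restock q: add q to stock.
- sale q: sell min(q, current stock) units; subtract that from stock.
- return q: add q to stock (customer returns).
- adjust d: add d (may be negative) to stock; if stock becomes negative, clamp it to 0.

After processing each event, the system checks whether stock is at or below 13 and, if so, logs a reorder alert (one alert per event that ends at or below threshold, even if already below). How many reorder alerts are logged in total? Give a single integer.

Processing events:
Start: stock = 42
  Event 1 (sale 20): sell min(20,42)=20. stock: 42 - 20 = 22. total_sold = 20
  Event 2 (return 2): 22 + 2 = 24
  Event 3 (sale 11): sell min(11,24)=11. stock: 24 - 11 = 13. total_sold = 31
  Event 4 (sale 15): sell min(15,13)=13. stock: 13 - 13 = 0. total_sold = 44
  Event 5 (return 6): 0 + 6 = 6
  Event 6 (sale 11): sell min(11,6)=6. stock: 6 - 6 = 0. total_sold = 50
  Event 7 (adjust +1): 0 + 1 = 1
  Event 8 (restock 13): 1 + 13 = 14
  Event 9 (restock 18): 14 + 18 = 32
Final: stock = 32, total_sold = 50

Checking against threshold 13:
  After event 1: stock=22 > 13
  After event 2: stock=24 > 13
  After event 3: stock=13 <= 13 -> ALERT
  After event 4: stock=0 <= 13 -> ALERT
  After event 5: stock=6 <= 13 -> ALERT
  After event 6: stock=0 <= 13 -> ALERT
  After event 7: stock=1 <= 13 -> ALERT
  After event 8: stock=14 > 13
  After event 9: stock=32 > 13
Alert events: [3, 4, 5, 6, 7]. Count = 5

Answer: 5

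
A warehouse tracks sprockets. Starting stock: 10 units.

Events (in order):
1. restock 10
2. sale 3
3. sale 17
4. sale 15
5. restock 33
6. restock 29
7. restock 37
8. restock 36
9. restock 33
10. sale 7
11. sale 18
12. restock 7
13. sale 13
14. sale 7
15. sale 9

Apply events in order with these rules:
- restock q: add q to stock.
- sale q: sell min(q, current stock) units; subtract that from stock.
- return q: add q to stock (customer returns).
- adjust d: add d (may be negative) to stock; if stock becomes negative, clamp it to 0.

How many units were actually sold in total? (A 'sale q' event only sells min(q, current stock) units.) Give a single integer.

Processing events:
Start: stock = 10
  Event 1 (restock 10): 10 + 10 = 20
  Event 2 (sale 3): sell min(3,20)=3. stock: 20 - 3 = 17. total_sold = 3
  Event 3 (sale 17): sell min(17,17)=17. stock: 17 - 17 = 0. total_sold = 20
  Event 4 (sale 15): sell min(15,0)=0. stock: 0 - 0 = 0. total_sold = 20
  Event 5 (restock 33): 0 + 33 = 33
  Event 6 (restock 29): 33 + 29 = 62
  Event 7 (restock 37): 62 + 37 = 99
  Event 8 (restock 36): 99 + 36 = 135
  Event 9 (restock 33): 135 + 33 = 168
  Event 10 (sale 7): sell min(7,168)=7. stock: 168 - 7 = 161. total_sold = 27
  Event 11 (sale 18): sell min(18,161)=18. stock: 161 - 18 = 143. total_sold = 45
  Event 12 (restock 7): 143 + 7 = 150
  Event 13 (sale 13): sell min(13,150)=13. stock: 150 - 13 = 137. total_sold = 58
  Event 14 (sale 7): sell min(7,137)=7. stock: 137 - 7 = 130. total_sold = 65
  Event 15 (sale 9): sell min(9,130)=9. stock: 130 - 9 = 121. total_sold = 74
Final: stock = 121, total_sold = 74

Answer: 74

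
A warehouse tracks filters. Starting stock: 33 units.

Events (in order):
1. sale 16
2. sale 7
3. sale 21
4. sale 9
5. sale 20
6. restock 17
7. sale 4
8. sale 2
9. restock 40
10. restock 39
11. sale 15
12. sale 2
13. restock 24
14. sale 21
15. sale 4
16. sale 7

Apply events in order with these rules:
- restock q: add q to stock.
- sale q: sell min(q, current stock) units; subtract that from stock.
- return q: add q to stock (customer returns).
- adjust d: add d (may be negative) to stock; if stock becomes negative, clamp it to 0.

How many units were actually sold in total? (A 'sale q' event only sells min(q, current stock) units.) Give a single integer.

Answer: 88

Derivation:
Processing events:
Start: stock = 33
  Event 1 (sale 16): sell min(16,33)=16. stock: 33 - 16 = 17. total_sold = 16
  Event 2 (sale 7): sell min(7,17)=7. stock: 17 - 7 = 10. total_sold = 23
  Event 3 (sale 21): sell min(21,10)=10. stock: 10 - 10 = 0. total_sold = 33
  Event 4 (sale 9): sell min(9,0)=0. stock: 0 - 0 = 0. total_sold = 33
  Event 5 (sale 20): sell min(20,0)=0. stock: 0 - 0 = 0. total_sold = 33
  Event 6 (restock 17): 0 + 17 = 17
  Event 7 (sale 4): sell min(4,17)=4. stock: 17 - 4 = 13. total_sold = 37
  Event 8 (sale 2): sell min(2,13)=2. stock: 13 - 2 = 11. total_sold = 39
  Event 9 (restock 40): 11 + 40 = 51
  Event 10 (restock 39): 51 + 39 = 90
  Event 11 (sale 15): sell min(15,90)=15. stock: 90 - 15 = 75. total_sold = 54
  Event 12 (sale 2): sell min(2,75)=2. stock: 75 - 2 = 73. total_sold = 56
  Event 13 (restock 24): 73 + 24 = 97
  Event 14 (sale 21): sell min(21,97)=21. stock: 97 - 21 = 76. total_sold = 77
  Event 15 (sale 4): sell min(4,76)=4. stock: 76 - 4 = 72. total_sold = 81
  Event 16 (sale 7): sell min(7,72)=7. stock: 72 - 7 = 65. total_sold = 88
Final: stock = 65, total_sold = 88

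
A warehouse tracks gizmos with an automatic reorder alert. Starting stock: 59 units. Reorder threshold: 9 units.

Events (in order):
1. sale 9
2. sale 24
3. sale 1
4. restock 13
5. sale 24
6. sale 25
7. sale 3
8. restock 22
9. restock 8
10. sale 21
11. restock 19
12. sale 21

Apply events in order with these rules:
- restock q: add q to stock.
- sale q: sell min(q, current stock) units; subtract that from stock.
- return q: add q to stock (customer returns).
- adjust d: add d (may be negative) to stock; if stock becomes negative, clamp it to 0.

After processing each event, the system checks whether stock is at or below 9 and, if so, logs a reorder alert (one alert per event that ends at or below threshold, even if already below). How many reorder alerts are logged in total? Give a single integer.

Answer: 4

Derivation:
Processing events:
Start: stock = 59
  Event 1 (sale 9): sell min(9,59)=9. stock: 59 - 9 = 50. total_sold = 9
  Event 2 (sale 24): sell min(24,50)=24. stock: 50 - 24 = 26. total_sold = 33
  Event 3 (sale 1): sell min(1,26)=1. stock: 26 - 1 = 25. total_sold = 34
  Event 4 (restock 13): 25 + 13 = 38
  Event 5 (sale 24): sell min(24,38)=24. stock: 38 - 24 = 14. total_sold = 58
  Event 6 (sale 25): sell min(25,14)=14. stock: 14 - 14 = 0. total_sold = 72
  Event 7 (sale 3): sell min(3,0)=0. stock: 0 - 0 = 0. total_sold = 72
  Event 8 (restock 22): 0 + 22 = 22
  Event 9 (restock 8): 22 + 8 = 30
  Event 10 (sale 21): sell min(21,30)=21. stock: 30 - 21 = 9. total_sold = 93
  Event 11 (restock 19): 9 + 19 = 28
  Event 12 (sale 21): sell min(21,28)=21. stock: 28 - 21 = 7. total_sold = 114
Final: stock = 7, total_sold = 114

Checking against threshold 9:
  After event 1: stock=50 > 9
  After event 2: stock=26 > 9
  After event 3: stock=25 > 9
  After event 4: stock=38 > 9
  After event 5: stock=14 > 9
  After event 6: stock=0 <= 9 -> ALERT
  After event 7: stock=0 <= 9 -> ALERT
  After event 8: stock=22 > 9
  After event 9: stock=30 > 9
  After event 10: stock=9 <= 9 -> ALERT
  After event 11: stock=28 > 9
  After event 12: stock=7 <= 9 -> ALERT
Alert events: [6, 7, 10, 12]. Count = 4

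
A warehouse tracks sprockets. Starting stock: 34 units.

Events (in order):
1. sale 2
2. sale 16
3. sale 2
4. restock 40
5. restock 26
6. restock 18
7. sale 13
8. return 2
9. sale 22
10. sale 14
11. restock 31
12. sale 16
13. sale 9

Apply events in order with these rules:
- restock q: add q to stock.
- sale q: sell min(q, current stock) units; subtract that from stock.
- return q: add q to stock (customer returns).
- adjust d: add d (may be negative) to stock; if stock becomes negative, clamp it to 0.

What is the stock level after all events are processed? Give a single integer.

Answer: 57

Derivation:
Processing events:
Start: stock = 34
  Event 1 (sale 2): sell min(2,34)=2. stock: 34 - 2 = 32. total_sold = 2
  Event 2 (sale 16): sell min(16,32)=16. stock: 32 - 16 = 16. total_sold = 18
  Event 3 (sale 2): sell min(2,16)=2. stock: 16 - 2 = 14. total_sold = 20
  Event 4 (restock 40): 14 + 40 = 54
  Event 5 (restock 26): 54 + 26 = 80
  Event 6 (restock 18): 80 + 18 = 98
  Event 7 (sale 13): sell min(13,98)=13. stock: 98 - 13 = 85. total_sold = 33
  Event 8 (return 2): 85 + 2 = 87
  Event 9 (sale 22): sell min(22,87)=22. stock: 87 - 22 = 65. total_sold = 55
  Event 10 (sale 14): sell min(14,65)=14. stock: 65 - 14 = 51. total_sold = 69
  Event 11 (restock 31): 51 + 31 = 82
  Event 12 (sale 16): sell min(16,82)=16. stock: 82 - 16 = 66. total_sold = 85
  Event 13 (sale 9): sell min(9,66)=9. stock: 66 - 9 = 57. total_sold = 94
Final: stock = 57, total_sold = 94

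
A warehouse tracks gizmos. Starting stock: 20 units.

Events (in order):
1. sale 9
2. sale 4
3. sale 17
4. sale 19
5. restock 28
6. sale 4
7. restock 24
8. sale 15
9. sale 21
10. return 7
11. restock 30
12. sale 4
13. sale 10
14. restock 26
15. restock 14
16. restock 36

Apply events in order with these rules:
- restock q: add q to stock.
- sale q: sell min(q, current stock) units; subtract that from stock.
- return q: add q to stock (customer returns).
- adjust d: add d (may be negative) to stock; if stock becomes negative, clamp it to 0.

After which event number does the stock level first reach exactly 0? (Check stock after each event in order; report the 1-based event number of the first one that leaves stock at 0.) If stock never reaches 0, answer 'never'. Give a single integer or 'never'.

Answer: 3

Derivation:
Processing events:
Start: stock = 20
  Event 1 (sale 9): sell min(9,20)=9. stock: 20 - 9 = 11. total_sold = 9
  Event 2 (sale 4): sell min(4,11)=4. stock: 11 - 4 = 7. total_sold = 13
  Event 3 (sale 17): sell min(17,7)=7. stock: 7 - 7 = 0. total_sold = 20
  Event 4 (sale 19): sell min(19,0)=0. stock: 0 - 0 = 0. total_sold = 20
  Event 5 (restock 28): 0 + 28 = 28
  Event 6 (sale 4): sell min(4,28)=4. stock: 28 - 4 = 24. total_sold = 24
  Event 7 (restock 24): 24 + 24 = 48
  Event 8 (sale 15): sell min(15,48)=15. stock: 48 - 15 = 33. total_sold = 39
  Event 9 (sale 21): sell min(21,33)=21. stock: 33 - 21 = 12. total_sold = 60
  Event 10 (return 7): 12 + 7 = 19
  Event 11 (restock 30): 19 + 30 = 49
  Event 12 (sale 4): sell min(4,49)=4. stock: 49 - 4 = 45. total_sold = 64
  Event 13 (sale 10): sell min(10,45)=10. stock: 45 - 10 = 35. total_sold = 74
  Event 14 (restock 26): 35 + 26 = 61
  Event 15 (restock 14): 61 + 14 = 75
  Event 16 (restock 36): 75 + 36 = 111
Final: stock = 111, total_sold = 74

First zero at event 3.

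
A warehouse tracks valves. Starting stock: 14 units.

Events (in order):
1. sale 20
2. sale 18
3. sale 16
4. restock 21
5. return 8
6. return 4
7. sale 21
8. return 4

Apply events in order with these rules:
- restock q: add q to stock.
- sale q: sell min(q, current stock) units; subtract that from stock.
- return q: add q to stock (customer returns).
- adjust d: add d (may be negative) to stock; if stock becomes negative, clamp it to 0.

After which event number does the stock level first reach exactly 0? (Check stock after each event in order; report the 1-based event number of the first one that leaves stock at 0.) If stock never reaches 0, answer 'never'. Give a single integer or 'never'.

Answer: 1

Derivation:
Processing events:
Start: stock = 14
  Event 1 (sale 20): sell min(20,14)=14. stock: 14 - 14 = 0. total_sold = 14
  Event 2 (sale 18): sell min(18,0)=0. stock: 0 - 0 = 0. total_sold = 14
  Event 3 (sale 16): sell min(16,0)=0. stock: 0 - 0 = 0. total_sold = 14
  Event 4 (restock 21): 0 + 21 = 21
  Event 5 (return 8): 21 + 8 = 29
  Event 6 (return 4): 29 + 4 = 33
  Event 7 (sale 21): sell min(21,33)=21. stock: 33 - 21 = 12. total_sold = 35
  Event 8 (return 4): 12 + 4 = 16
Final: stock = 16, total_sold = 35

First zero at event 1.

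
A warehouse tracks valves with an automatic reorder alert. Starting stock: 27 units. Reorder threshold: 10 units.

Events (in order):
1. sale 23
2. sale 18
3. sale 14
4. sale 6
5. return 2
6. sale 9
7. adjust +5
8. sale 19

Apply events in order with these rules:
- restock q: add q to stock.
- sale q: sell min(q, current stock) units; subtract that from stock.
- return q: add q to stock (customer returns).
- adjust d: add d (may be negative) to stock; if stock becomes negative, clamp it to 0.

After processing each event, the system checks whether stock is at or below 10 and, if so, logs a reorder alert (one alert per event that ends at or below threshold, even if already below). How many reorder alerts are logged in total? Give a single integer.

Processing events:
Start: stock = 27
  Event 1 (sale 23): sell min(23,27)=23. stock: 27 - 23 = 4. total_sold = 23
  Event 2 (sale 18): sell min(18,4)=4. stock: 4 - 4 = 0. total_sold = 27
  Event 3 (sale 14): sell min(14,0)=0. stock: 0 - 0 = 0. total_sold = 27
  Event 4 (sale 6): sell min(6,0)=0. stock: 0 - 0 = 0. total_sold = 27
  Event 5 (return 2): 0 + 2 = 2
  Event 6 (sale 9): sell min(9,2)=2. stock: 2 - 2 = 0. total_sold = 29
  Event 7 (adjust +5): 0 + 5 = 5
  Event 8 (sale 19): sell min(19,5)=5. stock: 5 - 5 = 0. total_sold = 34
Final: stock = 0, total_sold = 34

Checking against threshold 10:
  After event 1: stock=4 <= 10 -> ALERT
  After event 2: stock=0 <= 10 -> ALERT
  After event 3: stock=0 <= 10 -> ALERT
  After event 4: stock=0 <= 10 -> ALERT
  After event 5: stock=2 <= 10 -> ALERT
  After event 6: stock=0 <= 10 -> ALERT
  After event 7: stock=5 <= 10 -> ALERT
  After event 8: stock=0 <= 10 -> ALERT
Alert events: [1, 2, 3, 4, 5, 6, 7, 8]. Count = 8

Answer: 8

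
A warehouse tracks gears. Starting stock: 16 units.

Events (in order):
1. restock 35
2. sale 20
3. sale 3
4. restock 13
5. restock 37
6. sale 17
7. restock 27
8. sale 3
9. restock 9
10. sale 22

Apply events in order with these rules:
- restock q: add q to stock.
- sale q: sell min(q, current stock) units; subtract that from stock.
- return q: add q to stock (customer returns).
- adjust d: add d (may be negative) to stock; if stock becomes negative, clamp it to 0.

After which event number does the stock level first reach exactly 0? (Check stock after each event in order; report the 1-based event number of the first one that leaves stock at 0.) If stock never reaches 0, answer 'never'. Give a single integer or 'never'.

Processing events:
Start: stock = 16
  Event 1 (restock 35): 16 + 35 = 51
  Event 2 (sale 20): sell min(20,51)=20. stock: 51 - 20 = 31. total_sold = 20
  Event 3 (sale 3): sell min(3,31)=3. stock: 31 - 3 = 28. total_sold = 23
  Event 4 (restock 13): 28 + 13 = 41
  Event 5 (restock 37): 41 + 37 = 78
  Event 6 (sale 17): sell min(17,78)=17. stock: 78 - 17 = 61. total_sold = 40
  Event 7 (restock 27): 61 + 27 = 88
  Event 8 (sale 3): sell min(3,88)=3. stock: 88 - 3 = 85. total_sold = 43
  Event 9 (restock 9): 85 + 9 = 94
  Event 10 (sale 22): sell min(22,94)=22. stock: 94 - 22 = 72. total_sold = 65
Final: stock = 72, total_sold = 65

Stock never reaches 0.

Answer: never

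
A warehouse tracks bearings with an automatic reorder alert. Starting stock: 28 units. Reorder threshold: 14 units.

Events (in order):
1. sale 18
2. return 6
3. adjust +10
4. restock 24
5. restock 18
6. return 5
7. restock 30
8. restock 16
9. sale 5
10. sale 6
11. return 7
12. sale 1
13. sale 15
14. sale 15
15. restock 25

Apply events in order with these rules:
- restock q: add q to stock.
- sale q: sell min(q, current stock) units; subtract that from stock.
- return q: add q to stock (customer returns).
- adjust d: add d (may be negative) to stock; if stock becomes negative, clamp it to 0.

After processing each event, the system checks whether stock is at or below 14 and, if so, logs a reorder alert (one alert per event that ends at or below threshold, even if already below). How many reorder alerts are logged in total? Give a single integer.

Processing events:
Start: stock = 28
  Event 1 (sale 18): sell min(18,28)=18. stock: 28 - 18 = 10. total_sold = 18
  Event 2 (return 6): 10 + 6 = 16
  Event 3 (adjust +10): 16 + 10 = 26
  Event 4 (restock 24): 26 + 24 = 50
  Event 5 (restock 18): 50 + 18 = 68
  Event 6 (return 5): 68 + 5 = 73
  Event 7 (restock 30): 73 + 30 = 103
  Event 8 (restock 16): 103 + 16 = 119
  Event 9 (sale 5): sell min(5,119)=5. stock: 119 - 5 = 114. total_sold = 23
  Event 10 (sale 6): sell min(6,114)=6. stock: 114 - 6 = 108. total_sold = 29
  Event 11 (return 7): 108 + 7 = 115
  Event 12 (sale 1): sell min(1,115)=1. stock: 115 - 1 = 114. total_sold = 30
  Event 13 (sale 15): sell min(15,114)=15. stock: 114 - 15 = 99. total_sold = 45
  Event 14 (sale 15): sell min(15,99)=15. stock: 99 - 15 = 84. total_sold = 60
  Event 15 (restock 25): 84 + 25 = 109
Final: stock = 109, total_sold = 60

Checking against threshold 14:
  After event 1: stock=10 <= 14 -> ALERT
  After event 2: stock=16 > 14
  After event 3: stock=26 > 14
  After event 4: stock=50 > 14
  After event 5: stock=68 > 14
  After event 6: stock=73 > 14
  After event 7: stock=103 > 14
  After event 8: stock=119 > 14
  After event 9: stock=114 > 14
  After event 10: stock=108 > 14
  After event 11: stock=115 > 14
  After event 12: stock=114 > 14
  After event 13: stock=99 > 14
  After event 14: stock=84 > 14
  After event 15: stock=109 > 14
Alert events: [1]. Count = 1

Answer: 1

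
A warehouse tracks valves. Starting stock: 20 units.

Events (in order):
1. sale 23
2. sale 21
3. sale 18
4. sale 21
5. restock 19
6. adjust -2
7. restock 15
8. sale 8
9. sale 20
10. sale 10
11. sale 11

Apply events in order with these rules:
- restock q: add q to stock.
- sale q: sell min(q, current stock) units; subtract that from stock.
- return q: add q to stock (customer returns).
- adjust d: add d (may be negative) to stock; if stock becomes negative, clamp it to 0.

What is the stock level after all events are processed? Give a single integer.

Processing events:
Start: stock = 20
  Event 1 (sale 23): sell min(23,20)=20. stock: 20 - 20 = 0. total_sold = 20
  Event 2 (sale 21): sell min(21,0)=0. stock: 0 - 0 = 0. total_sold = 20
  Event 3 (sale 18): sell min(18,0)=0. stock: 0 - 0 = 0. total_sold = 20
  Event 4 (sale 21): sell min(21,0)=0. stock: 0 - 0 = 0. total_sold = 20
  Event 5 (restock 19): 0 + 19 = 19
  Event 6 (adjust -2): 19 + -2 = 17
  Event 7 (restock 15): 17 + 15 = 32
  Event 8 (sale 8): sell min(8,32)=8. stock: 32 - 8 = 24. total_sold = 28
  Event 9 (sale 20): sell min(20,24)=20. stock: 24 - 20 = 4. total_sold = 48
  Event 10 (sale 10): sell min(10,4)=4. stock: 4 - 4 = 0. total_sold = 52
  Event 11 (sale 11): sell min(11,0)=0. stock: 0 - 0 = 0. total_sold = 52
Final: stock = 0, total_sold = 52

Answer: 0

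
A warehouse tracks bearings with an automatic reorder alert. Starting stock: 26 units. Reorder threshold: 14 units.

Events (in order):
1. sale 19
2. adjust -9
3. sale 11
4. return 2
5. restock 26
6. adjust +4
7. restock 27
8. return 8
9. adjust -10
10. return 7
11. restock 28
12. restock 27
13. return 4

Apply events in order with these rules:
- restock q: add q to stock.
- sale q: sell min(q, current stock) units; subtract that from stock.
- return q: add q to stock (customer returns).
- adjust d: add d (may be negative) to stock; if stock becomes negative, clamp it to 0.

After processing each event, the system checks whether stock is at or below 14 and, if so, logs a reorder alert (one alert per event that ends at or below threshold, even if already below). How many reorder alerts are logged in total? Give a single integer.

Processing events:
Start: stock = 26
  Event 1 (sale 19): sell min(19,26)=19. stock: 26 - 19 = 7. total_sold = 19
  Event 2 (adjust -9): 7 + -9 = 0 (clamped to 0)
  Event 3 (sale 11): sell min(11,0)=0. stock: 0 - 0 = 0. total_sold = 19
  Event 4 (return 2): 0 + 2 = 2
  Event 5 (restock 26): 2 + 26 = 28
  Event 6 (adjust +4): 28 + 4 = 32
  Event 7 (restock 27): 32 + 27 = 59
  Event 8 (return 8): 59 + 8 = 67
  Event 9 (adjust -10): 67 + -10 = 57
  Event 10 (return 7): 57 + 7 = 64
  Event 11 (restock 28): 64 + 28 = 92
  Event 12 (restock 27): 92 + 27 = 119
  Event 13 (return 4): 119 + 4 = 123
Final: stock = 123, total_sold = 19

Checking against threshold 14:
  After event 1: stock=7 <= 14 -> ALERT
  After event 2: stock=0 <= 14 -> ALERT
  After event 3: stock=0 <= 14 -> ALERT
  After event 4: stock=2 <= 14 -> ALERT
  After event 5: stock=28 > 14
  After event 6: stock=32 > 14
  After event 7: stock=59 > 14
  After event 8: stock=67 > 14
  After event 9: stock=57 > 14
  After event 10: stock=64 > 14
  After event 11: stock=92 > 14
  After event 12: stock=119 > 14
  After event 13: stock=123 > 14
Alert events: [1, 2, 3, 4]. Count = 4

Answer: 4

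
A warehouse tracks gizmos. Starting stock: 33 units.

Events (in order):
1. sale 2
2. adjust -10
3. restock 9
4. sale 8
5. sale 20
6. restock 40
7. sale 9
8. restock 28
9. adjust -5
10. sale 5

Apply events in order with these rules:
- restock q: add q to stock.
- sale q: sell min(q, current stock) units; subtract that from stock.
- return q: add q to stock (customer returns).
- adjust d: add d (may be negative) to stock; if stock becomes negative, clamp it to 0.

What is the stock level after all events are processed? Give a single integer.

Answer: 51

Derivation:
Processing events:
Start: stock = 33
  Event 1 (sale 2): sell min(2,33)=2. stock: 33 - 2 = 31. total_sold = 2
  Event 2 (adjust -10): 31 + -10 = 21
  Event 3 (restock 9): 21 + 9 = 30
  Event 4 (sale 8): sell min(8,30)=8. stock: 30 - 8 = 22. total_sold = 10
  Event 5 (sale 20): sell min(20,22)=20. stock: 22 - 20 = 2. total_sold = 30
  Event 6 (restock 40): 2 + 40 = 42
  Event 7 (sale 9): sell min(9,42)=9. stock: 42 - 9 = 33. total_sold = 39
  Event 8 (restock 28): 33 + 28 = 61
  Event 9 (adjust -5): 61 + -5 = 56
  Event 10 (sale 5): sell min(5,56)=5. stock: 56 - 5 = 51. total_sold = 44
Final: stock = 51, total_sold = 44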